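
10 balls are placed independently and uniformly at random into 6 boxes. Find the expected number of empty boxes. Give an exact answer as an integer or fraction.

9765625/10077696

Let Xⱼ=1 if box j is empty. P(Xⱼ=1) = ((6-1)/6)^10 = 9765625/60466176.
By linearity, E[#empty] = 6·9765625/60466176 = 9765625/10077696.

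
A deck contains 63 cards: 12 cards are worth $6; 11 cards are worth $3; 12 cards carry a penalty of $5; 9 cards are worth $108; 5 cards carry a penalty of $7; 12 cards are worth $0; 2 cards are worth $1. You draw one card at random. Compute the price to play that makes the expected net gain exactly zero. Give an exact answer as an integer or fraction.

E[payout] = (12/63)·6 + (11/63)·3 + (12/63)·(-5) + (9/63)·108 + (5/63)·(-7) + (12/63)·0 + (2/63)·1 = 328/21
Fair fee = E[payout] = 328/21

328/21 dollars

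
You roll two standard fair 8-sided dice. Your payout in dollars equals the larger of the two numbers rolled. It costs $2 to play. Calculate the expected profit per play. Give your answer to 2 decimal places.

$3.81

Distribution of the larger of the two numbers rolled: 1 w.p. 1/64, 2 w.p. 3/64, 3 w.p. 5/64, 4 w.p. 7/64, 5 w.p. 9/64, 6 w.p. 11/64, …
E[payout] = (1/64)·1 + (3/64)·2 + (5/64)·3 + (7/64)·4 + (9/64)·5 + (11/64)·6 + (13/64)·7 + (15/64)·8 = 93/16
Expected profit = 93/16 − 2 = 61/16 ≈ $3.81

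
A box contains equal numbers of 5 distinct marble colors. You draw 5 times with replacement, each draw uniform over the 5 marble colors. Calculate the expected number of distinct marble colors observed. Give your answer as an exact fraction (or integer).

2101/625

Let Xⱼ=1 if type j appears at least once. P(Xⱼ=1) = 1 − ((5−1)/5)^5 = 2101/3125.
E[#distinct] = 5·2101/3125 = 2101/625.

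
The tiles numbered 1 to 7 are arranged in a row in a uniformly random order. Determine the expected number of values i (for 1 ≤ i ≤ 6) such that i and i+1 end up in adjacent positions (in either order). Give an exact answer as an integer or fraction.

For each i ∈ {1,…,6}, let Xᵢ = 1 if i and i+1 are adjacent. P(Xᵢ=1) = 2·(7−1)!/7! = 2/7.
By linearity, E[ΣXᵢ] = (6)·(2/7) = 12/7.

12/7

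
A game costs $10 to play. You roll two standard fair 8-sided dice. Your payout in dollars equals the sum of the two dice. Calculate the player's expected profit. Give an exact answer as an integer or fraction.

-$1

Distribution of the sum of the two dice: 2 w.p. 1/64, 3 w.p. 1/32, 4 w.p. 3/64, 5 w.p. 1/16, 6 w.p. 5/64, 7 w.p. 3/32, …
E[payout] = (1/64)·2 + (1/32)·3 + (3/64)·4 + (1/16)·5 + (5/64)·6 + (3/32)·7 + (7/64)·8 + (1/8)·9 + (7/64)·10 + (3/32)·11 + (5/64)·12 + (1/16)·13 + (3/64)·14 + (1/32)·15 + (1/64)·16 = 9
Expected profit = 9 − 10 = -1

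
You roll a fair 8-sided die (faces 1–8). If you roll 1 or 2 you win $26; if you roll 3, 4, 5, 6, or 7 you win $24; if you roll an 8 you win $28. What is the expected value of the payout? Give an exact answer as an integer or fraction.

$25

E[payout] = (5/8)·24 + (1/4)·26 + (1/8)·28 = 25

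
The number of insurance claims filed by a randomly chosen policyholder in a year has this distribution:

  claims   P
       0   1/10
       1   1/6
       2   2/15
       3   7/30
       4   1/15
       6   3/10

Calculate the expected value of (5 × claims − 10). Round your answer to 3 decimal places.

6.000

E[5x-10] = (1/10)·(-10) + (1/6)·(-5) + (2/15)·0 + (7/30)·5 + (1/15)·10 + (3/10)·20
     = 6 ≈ 6.000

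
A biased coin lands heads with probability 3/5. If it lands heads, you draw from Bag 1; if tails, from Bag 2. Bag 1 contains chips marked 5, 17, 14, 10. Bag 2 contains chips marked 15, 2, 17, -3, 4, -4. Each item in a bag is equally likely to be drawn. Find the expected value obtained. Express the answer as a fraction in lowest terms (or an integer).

269/30

E[X | Bag 1] = (5 + 17 + 14 + 10)/4 = 23/2
E[X | Bag 2] = (15 + 2 + 17 − 3 + 4 − 4)/6 = 31/6
E[X] = (3/5)·23/2 + (2/5)·31/6 = 269/30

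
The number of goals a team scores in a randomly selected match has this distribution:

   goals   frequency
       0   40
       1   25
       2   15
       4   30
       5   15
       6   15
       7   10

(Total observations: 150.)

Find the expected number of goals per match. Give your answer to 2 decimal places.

2.73

Total = 150, so P(goals=0) = 40/150, etc.
E[X] = (4/15)·0 + (1/6)·1 + (1/10)·2 + (1/5)·4 + (1/10)·5 + (1/10)·6 + (1/15)·7
     = 41/15 ≈ 2.73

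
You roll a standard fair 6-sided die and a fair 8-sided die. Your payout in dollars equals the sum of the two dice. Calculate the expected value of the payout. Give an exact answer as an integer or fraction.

$8

Distribution of the sum of the two dice: 2 w.p. 1/48, 3 w.p. 1/24, 4 w.p. 1/16, 5 w.p. 1/12, 6 w.p. 5/48, 7 w.p. 1/8, …
E[payout] = (1/48)·2 + (1/24)·3 + (1/16)·4 + (1/12)·5 + (5/48)·6 + (1/8)·7 + (1/8)·8 + (1/8)·9 + (5/48)·10 + (1/12)·11 + (1/16)·12 + (1/24)·13 + (1/48)·14 = 8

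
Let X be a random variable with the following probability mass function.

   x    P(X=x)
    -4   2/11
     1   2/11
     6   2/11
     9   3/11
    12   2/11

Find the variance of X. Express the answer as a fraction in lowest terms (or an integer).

E[X] = (2/11)·(-4) + (2/11)·1 + (2/11)·6 + (3/11)·9 + (2/11)·12 = 57/11
E[X²] = (2/11)·16 + (2/11)·1 + (2/11)·36 + (3/11)·81 + (2/11)·144 = 637/11
Var(X) = 637/11 − (57/11)² = 3758/121

3758/121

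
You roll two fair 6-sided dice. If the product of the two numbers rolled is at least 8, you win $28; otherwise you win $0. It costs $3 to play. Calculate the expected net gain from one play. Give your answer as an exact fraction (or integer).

E[payout] = (7/18)·0 + (11/18)·28 = 154/9
Expected profit = 154/9 − 3 = 127/9

127/9 dollars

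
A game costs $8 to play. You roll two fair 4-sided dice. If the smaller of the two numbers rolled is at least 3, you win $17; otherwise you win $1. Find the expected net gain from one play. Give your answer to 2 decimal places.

-$3.00

E[payout] = (3/4)·1 + (1/4)·17 = 5
Expected profit = 5 − 8 = -3 ≈ -$3.00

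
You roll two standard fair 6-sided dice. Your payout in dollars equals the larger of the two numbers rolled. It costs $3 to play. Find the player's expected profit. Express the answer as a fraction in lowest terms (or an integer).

53/36 dollars

Distribution of the larger of the two numbers rolled: 1 w.p. 1/36, 2 w.p. 1/12, 3 w.p. 5/36, 4 w.p. 7/36, 5 w.p. 1/4, 6 w.p. 11/36
E[payout] = (1/36)·1 + (1/12)·2 + (5/36)·3 + (7/36)·4 + (1/4)·5 + (11/36)·6 = 161/36
Expected profit = 161/36 − 3 = 53/36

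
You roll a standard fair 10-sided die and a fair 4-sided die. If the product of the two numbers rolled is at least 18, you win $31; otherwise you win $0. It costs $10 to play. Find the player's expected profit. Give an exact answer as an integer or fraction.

3/40 dollars

E[payout] = (27/40)·0 + (13/40)·31 = 403/40
Expected profit = 403/40 − 10 = 3/40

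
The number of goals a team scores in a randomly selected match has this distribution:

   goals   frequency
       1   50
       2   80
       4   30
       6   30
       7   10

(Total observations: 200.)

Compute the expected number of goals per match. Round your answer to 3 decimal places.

2.900

Total = 200, so P(goals=1) = 50/200, etc.
E[X] = (1/4)·1 + (2/5)·2 + (3/20)·4 + (3/20)·6 + (1/20)·7
     = 29/10 ≈ 2.900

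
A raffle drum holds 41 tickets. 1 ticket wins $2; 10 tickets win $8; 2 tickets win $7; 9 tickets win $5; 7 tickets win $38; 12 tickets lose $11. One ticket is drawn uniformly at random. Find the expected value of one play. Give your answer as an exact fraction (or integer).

E[payout] = (1/41)·2 + (10/41)·8 + (2/41)·7 + (9/41)·5 + (7/41)·38 + (12/41)·(-11) = 275/41

275/41 dollars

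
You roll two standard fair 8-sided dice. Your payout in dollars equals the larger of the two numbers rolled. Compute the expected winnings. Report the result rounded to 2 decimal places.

$5.81

Distribution of the larger of the two numbers rolled: 1 w.p. 1/64, 2 w.p. 3/64, 3 w.p. 5/64, 4 w.p. 7/64, 5 w.p. 9/64, 6 w.p. 11/64, …
E[payout] = (1/64)·1 + (3/64)·2 + (5/64)·3 + (7/64)·4 + (9/64)·5 + (11/64)·6 + (13/64)·7 + (15/64)·8 = 93/16
≈ $5.81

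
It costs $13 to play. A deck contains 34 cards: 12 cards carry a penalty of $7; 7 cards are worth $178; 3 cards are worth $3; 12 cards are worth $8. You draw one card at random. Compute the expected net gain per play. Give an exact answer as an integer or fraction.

E[payout] = (12/34)·(-7) + (7/34)·178 + (3/34)·3 + (12/34)·8 = 1267/34
Expected profit = 1267/34 − 13 = 825/34

825/34 dollars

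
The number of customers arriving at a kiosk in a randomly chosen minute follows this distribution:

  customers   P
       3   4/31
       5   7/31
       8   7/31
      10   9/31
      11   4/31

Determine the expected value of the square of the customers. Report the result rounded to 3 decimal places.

E[X²] = (4/31)·9 + (7/31)·25 + (7/31)·64 + (9/31)·100 + (4/31)·121
     = 2043/31 ≈ 65.903

65.903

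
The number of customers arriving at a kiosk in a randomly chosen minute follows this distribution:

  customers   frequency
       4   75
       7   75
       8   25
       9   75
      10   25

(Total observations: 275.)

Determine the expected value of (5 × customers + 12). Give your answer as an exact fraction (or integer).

522/11

Total = 275, so P(customers=4) = 75/275, etc.
E[5x+12] = (3/11)·32 + (3/11)·47 + (1/11)·52 + (3/11)·57 + (1/11)·62
     = 522/11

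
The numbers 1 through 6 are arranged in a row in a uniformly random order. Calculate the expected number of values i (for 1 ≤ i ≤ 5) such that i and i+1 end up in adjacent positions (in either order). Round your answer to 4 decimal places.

For each i ∈ {1,…,5}, let Xᵢ = 1 if i and i+1 are adjacent. P(Xᵢ=1) = 2·(6−1)!/6! = 2/6.
By linearity, E[ΣXᵢ] = (5)·(2/6) = 5/3.
≈ 1.6667

1.6667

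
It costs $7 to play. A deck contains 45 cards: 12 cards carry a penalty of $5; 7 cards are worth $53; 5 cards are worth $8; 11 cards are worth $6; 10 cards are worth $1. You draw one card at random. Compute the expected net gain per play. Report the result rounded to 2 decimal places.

E[payout] = (12/45)·(-5) + (7/45)·53 + (5/45)·8 + (11/45)·6 + (10/45)·1 = 427/45
Expected profit = 427/45 − 7 = 112/45 ≈ $2.49

$2.49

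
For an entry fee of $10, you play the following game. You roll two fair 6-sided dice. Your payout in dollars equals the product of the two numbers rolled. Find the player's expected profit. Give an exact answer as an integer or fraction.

Distribution of the product of the two numbers rolled: 1 w.p. 1/36, 2 w.p. 1/18, 3 w.p. 1/18, 4 w.p. 1/12, 5 w.p. 1/18, 6 w.p. 1/9, …
E[payout] = (1/36)·1 + (1/18)·2 + (1/18)·3 + (1/12)·4 + (1/18)·5 + (1/9)·6 + (1/18)·8 + (1/36)·9 + (1/18)·10 + (1/9)·12 + (1/18)·15 + (1/36)·16 + (1/18)·18 + (1/18)·20 + (1/18)·24 + (1/36)·25 + (1/18)·30 + (1/36)·36 = 49/4
Expected profit = 49/4 − 10 = 9/4

9/4 dollars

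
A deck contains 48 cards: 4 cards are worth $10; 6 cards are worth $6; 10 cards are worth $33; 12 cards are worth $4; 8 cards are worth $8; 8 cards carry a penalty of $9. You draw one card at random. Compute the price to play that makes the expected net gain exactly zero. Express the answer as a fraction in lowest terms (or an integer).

223/24 dollars

E[payout] = (4/48)·10 + (6/48)·6 + (10/48)·33 + (12/48)·4 + (8/48)·8 + (8/48)·(-9) = 223/24
Fair fee = E[payout] = 223/24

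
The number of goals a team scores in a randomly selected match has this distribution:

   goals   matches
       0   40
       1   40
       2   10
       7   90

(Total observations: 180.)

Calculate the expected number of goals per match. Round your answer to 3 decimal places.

3.833

Total = 180, so P(goals=0) = 40/180, etc.
E[X] = (2/9)·0 + (2/9)·1 + (1/18)·2 + (1/2)·7
     = 23/6 ≈ 3.833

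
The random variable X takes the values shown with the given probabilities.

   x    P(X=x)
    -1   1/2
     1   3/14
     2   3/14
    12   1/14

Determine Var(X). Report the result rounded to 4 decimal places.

10.8571

E[X] = (1/2)·(-1) + (3/14)·1 + (3/14)·2 + (1/14)·12 = 1
E[X²] = (1/2)·1 + (3/14)·1 + (3/14)·4 + (1/14)·144 = 83/7
Var(X) = 83/7 − (1)² = 76/7 ≈ 10.8571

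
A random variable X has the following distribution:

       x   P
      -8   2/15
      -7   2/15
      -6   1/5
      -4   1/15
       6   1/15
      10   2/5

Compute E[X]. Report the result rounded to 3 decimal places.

0.933

E[X] = (2/15)·(-8) + (2/15)·(-7) + (1/5)·(-6) + (1/15)·(-4) + (1/15)·6 + (2/5)·10
     = 14/15 ≈ 0.933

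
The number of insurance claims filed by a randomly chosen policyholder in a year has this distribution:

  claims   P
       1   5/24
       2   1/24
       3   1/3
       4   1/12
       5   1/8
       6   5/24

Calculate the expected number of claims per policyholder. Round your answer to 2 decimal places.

3.50

E[X] = (5/24)·1 + (1/24)·2 + (1/3)·3 + (1/12)·4 + (1/8)·5 + (5/24)·6
     = 7/2 ≈ 3.50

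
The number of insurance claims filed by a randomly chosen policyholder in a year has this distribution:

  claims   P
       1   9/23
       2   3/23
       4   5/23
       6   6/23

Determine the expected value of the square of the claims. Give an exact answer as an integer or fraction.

317/23

E[X²] = (9/23)·1 + (3/23)·4 + (5/23)·16 + (6/23)·36
     = 317/23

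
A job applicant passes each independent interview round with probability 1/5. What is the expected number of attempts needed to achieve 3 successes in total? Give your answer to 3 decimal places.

By linearity (sum of 3 independent geometric waits), E[trials] = 3/p = 3/(1/5) = 15.
≈ 15.000

15.000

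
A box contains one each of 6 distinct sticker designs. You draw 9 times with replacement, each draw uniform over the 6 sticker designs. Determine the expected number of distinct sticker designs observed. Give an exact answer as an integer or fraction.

Let Xⱼ=1 if type j appears at least once. P(Xⱼ=1) = 1 − ((6−1)/6)^9 = 8124571/10077696.
E[#distinct] = 6·8124571/10077696 = 8124571/1679616.

8124571/1679616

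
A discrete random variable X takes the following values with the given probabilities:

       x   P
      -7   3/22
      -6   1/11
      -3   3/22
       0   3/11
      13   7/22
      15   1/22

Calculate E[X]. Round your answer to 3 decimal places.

E[X] = (3/22)·(-7) + (1/11)·(-6) + (3/22)·(-3) + (3/11)·0 + (7/22)·13 + (1/22)·15
     = 32/11 ≈ 2.909

2.909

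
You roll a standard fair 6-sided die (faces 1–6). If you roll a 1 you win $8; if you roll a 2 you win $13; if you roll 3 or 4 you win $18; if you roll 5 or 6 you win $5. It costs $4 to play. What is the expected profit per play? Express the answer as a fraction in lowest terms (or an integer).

43/6 dollars

E[payout] = (1/3)·5 + (1/6)·8 + (1/6)·13 + (1/3)·18 = 67/6
Expected profit = 67/6 − 4 = 43/6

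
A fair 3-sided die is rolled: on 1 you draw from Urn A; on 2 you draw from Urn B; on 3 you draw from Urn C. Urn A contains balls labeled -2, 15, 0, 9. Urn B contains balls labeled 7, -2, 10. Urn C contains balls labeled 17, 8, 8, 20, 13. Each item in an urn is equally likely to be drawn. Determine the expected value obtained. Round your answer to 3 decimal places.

E[X | Urn A] = (-2 + 15 + 0 + 9)/4 = 11/2
E[X | Urn B] = (7 − 2 + 10)/3 = 5
E[X | Urn C] = (17 + 8 + 8 + 20 + 13)/5 = 66/5
E[X] = (1/3)·11/2 + (1/3)·5 + (1/3)·66/5 = 79/10 ≈ 7.900

7.900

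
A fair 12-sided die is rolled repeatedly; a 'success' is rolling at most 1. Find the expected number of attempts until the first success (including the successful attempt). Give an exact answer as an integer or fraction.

12

For a geometric distribution, E[trials] = 1/p = 1/(1/12) = 12.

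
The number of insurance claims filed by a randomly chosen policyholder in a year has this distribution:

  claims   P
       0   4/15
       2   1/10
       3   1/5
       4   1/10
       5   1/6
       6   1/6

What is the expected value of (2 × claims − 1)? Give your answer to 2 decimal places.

5.07

E[2x-1] = (4/15)·(-1) + (1/10)·3 + (1/5)·5 + (1/10)·7 + (1/6)·9 + (1/6)·11
     = 76/15 ≈ 5.07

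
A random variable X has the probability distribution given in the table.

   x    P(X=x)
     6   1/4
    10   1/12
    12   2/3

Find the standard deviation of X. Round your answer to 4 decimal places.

E[X] = 31/3, E[X²] = 340/3
Var(X) = E[X²] − (E[X])² = 340/3 − 961/9 = 59/9
SD(X) = √(59/9) ≈ 2.5604

2.5604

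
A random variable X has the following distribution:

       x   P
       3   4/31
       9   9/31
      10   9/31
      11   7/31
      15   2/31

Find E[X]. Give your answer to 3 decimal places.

9.355

E[X] = (4/31)·3 + (9/31)·9 + (9/31)·10 + (7/31)·11 + (2/31)·15
     = 290/31 ≈ 9.355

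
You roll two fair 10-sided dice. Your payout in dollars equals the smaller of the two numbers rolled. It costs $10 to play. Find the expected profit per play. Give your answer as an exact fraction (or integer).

Distribution of the smaller of the two numbers rolled: 1 w.p. 19/100, 2 w.p. 17/100, 3 w.p. 3/20, 4 w.p. 13/100, 5 w.p. 11/100, 6 w.p. 9/100, …
E[payout] = (19/100)·1 + (17/100)·2 + (3/20)·3 + (13/100)·4 + (11/100)·5 + (9/100)·6 + (7/100)·7 + (1/20)·8 + (3/100)·9 + (1/100)·10 = 77/20
Expected profit = 77/20 − 10 = -123/20

-123/20 dollars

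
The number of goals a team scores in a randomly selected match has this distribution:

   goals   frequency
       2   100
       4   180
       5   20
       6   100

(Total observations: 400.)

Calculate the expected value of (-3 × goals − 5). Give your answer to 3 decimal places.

Total = 400, so P(goals=2) = 100/400, etc.
E[-3x-5] = (1/4)·(-11) + (9/20)·(-17) + (1/20)·(-20) + (1/4)·(-23)
     = -343/20 ≈ -17.150

-17.150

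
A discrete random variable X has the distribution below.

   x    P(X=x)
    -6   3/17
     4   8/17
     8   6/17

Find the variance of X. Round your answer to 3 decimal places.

E[X] = (3/17)·(-6) + (8/17)·4 + (6/17)·8 = 62/17
E[X²] = (3/17)·36 + (8/17)·16 + (6/17)·64 = 620/17
Var(X) = 620/17 − (62/17)² = 6696/289 ≈ 23.170

23.170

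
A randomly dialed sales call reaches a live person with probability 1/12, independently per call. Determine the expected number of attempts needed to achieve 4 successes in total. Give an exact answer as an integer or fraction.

48

By linearity (sum of 4 independent geometric waits), E[trials] = 4/p = 4/(1/12) = 48.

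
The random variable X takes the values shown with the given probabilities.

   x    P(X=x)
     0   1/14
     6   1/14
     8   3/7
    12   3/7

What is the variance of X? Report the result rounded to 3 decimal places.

10.714

E[X] = (1/14)·0 + (1/14)·6 + (3/7)·8 + (3/7)·12 = 9
E[X²] = (1/14)·0 + (1/14)·36 + (3/7)·64 + (3/7)·144 = 642/7
Var(X) = 642/7 − (9)² = 75/7 ≈ 10.714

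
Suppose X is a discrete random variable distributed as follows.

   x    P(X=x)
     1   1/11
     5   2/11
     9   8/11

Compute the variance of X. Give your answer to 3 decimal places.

E[X] = (1/11)·1 + (2/11)·5 + (8/11)·9 = 83/11
E[X²] = (1/11)·1 + (2/11)·25 + (8/11)·81 = 699/11
Var(X) = 699/11 − (83/11)² = 800/121 ≈ 6.612

6.612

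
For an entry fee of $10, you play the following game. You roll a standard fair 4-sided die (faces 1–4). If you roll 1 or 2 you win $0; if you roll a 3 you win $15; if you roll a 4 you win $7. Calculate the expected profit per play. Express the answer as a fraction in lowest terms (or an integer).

E[payout] = (1/2)·0 + (1/4)·7 + (1/4)·15 = 11/2
Expected profit = 11/2 − 10 = -9/2

-9/2 dollars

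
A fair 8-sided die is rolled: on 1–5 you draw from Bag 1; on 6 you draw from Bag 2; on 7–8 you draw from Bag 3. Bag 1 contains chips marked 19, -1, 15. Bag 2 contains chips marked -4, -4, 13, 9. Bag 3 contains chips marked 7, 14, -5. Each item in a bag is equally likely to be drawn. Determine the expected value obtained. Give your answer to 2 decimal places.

8.65

E[X | Bag 1] = (19 − 1 + 15)/3 = 11
E[X | Bag 2] = (-4 − 4 + 13 + 9)/4 = 7/2
E[X | Bag 3] = (7 + 14 − 5)/3 = 16/3
E[X] = (5/8)·11 + (1/8)·7/2 + (1/4)·16/3 = 415/48 ≈ 8.65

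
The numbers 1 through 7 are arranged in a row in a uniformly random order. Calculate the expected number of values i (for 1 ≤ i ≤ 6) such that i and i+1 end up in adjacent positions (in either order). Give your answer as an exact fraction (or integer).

For each i ∈ {1,…,6}, let Xᵢ = 1 if i and i+1 are adjacent. P(Xᵢ=1) = 2·(7−1)!/7! = 2/7.
By linearity, E[ΣXᵢ] = (6)·(2/7) = 12/7.

12/7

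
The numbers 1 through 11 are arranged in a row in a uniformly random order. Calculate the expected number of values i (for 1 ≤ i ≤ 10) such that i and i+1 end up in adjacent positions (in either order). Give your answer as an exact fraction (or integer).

For each i ∈ {1,…,10}, let Xᵢ = 1 if i and i+1 are adjacent. P(Xᵢ=1) = 2·(11−1)!/11! = 2/11.
By linearity, E[ΣXᵢ] = (10)·(2/11) = 20/11.

20/11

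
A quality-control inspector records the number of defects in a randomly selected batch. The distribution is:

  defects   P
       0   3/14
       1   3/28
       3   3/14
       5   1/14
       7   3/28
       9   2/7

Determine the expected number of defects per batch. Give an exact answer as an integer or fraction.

E[X] = (3/14)·0 + (3/28)·1 + (3/14)·3 + (1/14)·5 + (3/28)·7 + (2/7)·9
     = 31/7

31/7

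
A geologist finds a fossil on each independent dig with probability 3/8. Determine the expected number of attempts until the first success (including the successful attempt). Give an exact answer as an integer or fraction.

8/3

For a geometric distribution, E[trials] = 1/p = 1/(3/8) = 8/3.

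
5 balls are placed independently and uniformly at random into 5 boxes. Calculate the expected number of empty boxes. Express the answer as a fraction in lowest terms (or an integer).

1024/625

Let Xⱼ=1 if box j is empty. P(Xⱼ=1) = ((5-1)/5)^5 = 1024/3125.
By linearity, E[#empty] = 5·1024/3125 = 1024/625.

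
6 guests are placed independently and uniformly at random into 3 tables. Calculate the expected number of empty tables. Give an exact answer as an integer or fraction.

64/243

Let Xⱼ=1 if table j is empty. P(Xⱼ=1) = ((3-1)/3)^6 = 64/729.
By linearity, E[#empty] = 3·64/729 = 64/243.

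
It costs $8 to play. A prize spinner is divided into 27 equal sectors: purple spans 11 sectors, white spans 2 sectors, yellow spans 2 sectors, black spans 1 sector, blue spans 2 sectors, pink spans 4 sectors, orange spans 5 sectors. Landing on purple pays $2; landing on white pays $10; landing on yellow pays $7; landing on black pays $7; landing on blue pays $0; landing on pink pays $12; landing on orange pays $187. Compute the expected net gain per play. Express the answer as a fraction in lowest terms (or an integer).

E[payout] = (11/27)·2 + (2/27)·10 + (2/27)·7 + (1/27)·7 + (2/27)·0 + (4/27)·12 + (5/27)·187 = 1046/27
Expected profit = 1046/27 − 8 = 830/27

830/27 dollars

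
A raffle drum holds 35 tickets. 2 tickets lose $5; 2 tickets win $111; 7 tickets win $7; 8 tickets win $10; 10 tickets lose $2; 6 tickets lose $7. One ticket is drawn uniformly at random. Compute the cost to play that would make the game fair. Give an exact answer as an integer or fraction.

E[payout] = (2/35)·(-5) + (2/35)·111 + (7/35)·7 + (8/35)·10 + (10/35)·(-2) + (6/35)·(-7) = 279/35
Fair fee = E[payout] = 279/35

279/35 dollars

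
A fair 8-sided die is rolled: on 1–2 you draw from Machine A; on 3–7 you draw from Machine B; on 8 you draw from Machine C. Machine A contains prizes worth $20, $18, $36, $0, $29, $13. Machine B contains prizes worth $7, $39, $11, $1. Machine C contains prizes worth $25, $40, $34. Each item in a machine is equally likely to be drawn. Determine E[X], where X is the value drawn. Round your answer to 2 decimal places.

$18.02

E[X | Machine A] = (20 + 18 + 36 + 0 + 29 + 13)/6 = 58/3
E[X | Machine B] = (7 + 39 + 11 + 1)/4 = 29/2
E[X | Machine C] = (25 + 40 + 34)/3 = 33
E[X] = (1/4)·58/3 + (5/8)·29/2 + (1/8)·33 = 865/48 ≈ 18.02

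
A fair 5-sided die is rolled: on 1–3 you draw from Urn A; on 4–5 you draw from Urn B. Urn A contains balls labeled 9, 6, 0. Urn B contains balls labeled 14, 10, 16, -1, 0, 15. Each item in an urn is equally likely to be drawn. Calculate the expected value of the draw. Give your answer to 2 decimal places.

6.60

E[X | Urn A] = (9 + 6 + 0)/3 = 5
E[X | Urn B] = (14 + 10 + 16 − 1 + 0 + 15)/6 = 9
E[X] = (3/5)·5 + (2/5)·9 = 33/5 ≈ 6.60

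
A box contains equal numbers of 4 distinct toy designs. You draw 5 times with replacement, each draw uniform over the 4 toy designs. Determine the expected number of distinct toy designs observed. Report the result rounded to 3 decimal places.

3.051

Let Xⱼ=1 if type j appears at least once. P(Xⱼ=1) = 1 − ((4−1)/4)^5 = 781/1024.
E[#distinct] = 4·781/1024 = 781/256.
≈ 3.051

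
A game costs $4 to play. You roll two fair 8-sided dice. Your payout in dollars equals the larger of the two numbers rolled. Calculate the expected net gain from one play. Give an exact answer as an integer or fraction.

Distribution of the larger of the two numbers rolled: 1 w.p. 1/64, 2 w.p. 3/64, 3 w.p. 5/64, 4 w.p. 7/64, 5 w.p. 9/64, 6 w.p. 11/64, …
E[payout] = (1/64)·1 + (3/64)·2 + (5/64)·3 + (7/64)·4 + (9/64)·5 + (11/64)·6 + (13/64)·7 + (15/64)·8 = 93/16
Expected profit = 93/16 − 4 = 29/16

29/16 dollars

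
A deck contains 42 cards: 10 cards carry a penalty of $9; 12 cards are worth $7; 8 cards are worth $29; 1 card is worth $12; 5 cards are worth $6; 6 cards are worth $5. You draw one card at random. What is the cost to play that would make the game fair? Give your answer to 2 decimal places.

$7.10

E[payout] = (10/42)·(-9) + (12/42)·7 + (8/42)·29 + (1/42)·12 + (5/42)·6 + (6/42)·5 = 149/21
Fair fee = E[payout] = 149/21 ≈ $7.10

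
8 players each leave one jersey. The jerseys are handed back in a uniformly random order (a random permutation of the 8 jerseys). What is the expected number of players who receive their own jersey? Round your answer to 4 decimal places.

Let Xᵢ = 1 if person i gets their own jersey. For each i, P(Xᵢ=1) = 1/8.
By linearity of expectation, E[X₁+…+X_8] = 8·(1/8) = 1.
≈ 1.0000

1.0000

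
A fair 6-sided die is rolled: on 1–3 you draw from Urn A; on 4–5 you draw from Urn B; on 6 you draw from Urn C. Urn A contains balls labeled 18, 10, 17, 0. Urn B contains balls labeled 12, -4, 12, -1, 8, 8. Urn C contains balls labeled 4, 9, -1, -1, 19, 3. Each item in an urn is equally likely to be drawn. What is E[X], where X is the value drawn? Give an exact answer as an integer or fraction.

E[X | Urn A] = (18 + 10 + 17 + 0)/4 = 45/4
E[X | Urn B] = (12 − 4 + 12 − 1 + 8 + 8)/6 = 35/6
E[X | Urn C] = (4 + 9 − 1 − 1 + 19 + 3)/6 = 11/2
E[X] = (1/2)·45/4 + (1/3)·35/6 + (1/6)·11/2 = 611/72

611/72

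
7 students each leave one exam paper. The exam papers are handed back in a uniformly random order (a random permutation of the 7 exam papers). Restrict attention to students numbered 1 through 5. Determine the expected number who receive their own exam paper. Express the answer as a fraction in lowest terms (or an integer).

Let Xᵢ = 1 if person i gets their own exam paper. For each i, P(Xᵢ=1) = 1/7.
By linearity of expectation, E[X₁+…+X_5] = 5·(1/7) = 5/7.

5/7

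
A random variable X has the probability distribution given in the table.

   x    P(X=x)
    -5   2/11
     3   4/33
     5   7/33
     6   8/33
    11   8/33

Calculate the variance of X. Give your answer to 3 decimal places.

E[X] = (2/11)·(-5) + (4/33)·3 + (7/33)·5 + (8/33)·6 + (8/33)·11 = 51/11
E[X²] = (2/11)·25 + (4/33)·9 + (7/33)·25 + (8/33)·36 + (8/33)·121 = 49
Var(X) = 49 − (51/11)² = 3328/121 ≈ 27.504

27.504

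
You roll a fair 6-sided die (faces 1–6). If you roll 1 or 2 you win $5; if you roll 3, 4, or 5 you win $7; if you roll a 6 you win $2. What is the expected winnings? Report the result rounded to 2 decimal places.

$5.50

E[payout] = (1/6)·2 + (1/3)·5 + (1/2)·7 = 11/2
≈ $5.50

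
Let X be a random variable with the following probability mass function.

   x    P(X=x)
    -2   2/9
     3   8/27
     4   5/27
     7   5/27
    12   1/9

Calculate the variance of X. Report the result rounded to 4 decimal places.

E[X] = (2/9)·(-2) + (8/27)·3 + (5/27)·4 + (5/27)·7 + (1/9)·12 = 103/27
E[X²] = (2/9)·4 + (8/27)·9 + (5/27)·16 + (5/27)·49 + (1/9)·144 = 853/27
Var(X) = 853/27 − (103/27)² = 12422/729 ≈ 17.0398

17.0398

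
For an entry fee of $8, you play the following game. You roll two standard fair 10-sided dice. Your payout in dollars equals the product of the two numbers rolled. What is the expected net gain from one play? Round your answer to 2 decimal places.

Distribution of the product of the two numbers rolled: 1 w.p. 1/100, 2 w.p. 1/50, 3 w.p. 1/50, 4 w.p. 3/100, 5 w.p. 1/50, 6 w.p. 1/25, …
E[payout] = (1/100)·1 + (1/50)·2 + (1/50)·3 + (3/100)·4 + (1/50)·5 + (1/25)·6 + (1/50)·7 + (1/25)·8 + (3/100)·9 + (1/25)·10 + (1/25)·12 + (1/50)·14 + (1/50)·15 + (3/100)·16 + (1/25)·18 + (1/25)·20 + (1/50)·21 + (1/25)·24 + (1/100)·25 + (1/50)·27 + (1/50)·28 + (1/25)·30 + (1/50)·32 + (1/50)·35 + (3/100)·36 + (1/25)·40 + (1/50)·42 + (1/50)·45 + (1/50)·48 + (1/100)·49 + (1/50)·50 + (1/50)·54 + (1/50)·56 + (1/50)·60 + (1/50)·63 + (1/100)·64 + (1/50)·70 + (1/50)·72 + (1/50)·80 + (1/100)·81 + (1/50)·90 + (1/100)·100 = 121/4
Expected profit = 121/4 − 8 = 89/4 ≈ $22.25

$22.25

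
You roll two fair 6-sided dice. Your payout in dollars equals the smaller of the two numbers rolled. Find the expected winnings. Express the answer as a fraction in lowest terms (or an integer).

Distribution of the smaller of the two numbers rolled: 1 w.p. 11/36, 2 w.p. 1/4, 3 w.p. 7/36, 4 w.p. 5/36, 5 w.p. 1/12, 6 w.p. 1/36
E[payout] = (11/36)·1 + (1/4)·2 + (7/36)·3 + (5/36)·4 + (1/12)·5 + (1/36)·6 = 91/36

91/36 dollars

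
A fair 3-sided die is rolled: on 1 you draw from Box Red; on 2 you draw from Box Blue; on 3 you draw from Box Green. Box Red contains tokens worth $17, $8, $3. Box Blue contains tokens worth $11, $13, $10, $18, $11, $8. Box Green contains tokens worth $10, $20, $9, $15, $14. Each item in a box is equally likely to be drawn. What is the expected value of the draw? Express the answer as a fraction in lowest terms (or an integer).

1043/90 dollars

E[X | Box Red] = (17 + 8 + 3)/3 = 28/3
E[X | Box Blue] = (11 + 13 + 10 + 18 + 11 + 8)/6 = 71/6
E[X | Box Green] = (10 + 20 + 9 + 15 + 14)/5 = 68/5
E[X] = (1/3)·28/3 + (1/3)·71/6 + (1/3)·68/5 = 1043/90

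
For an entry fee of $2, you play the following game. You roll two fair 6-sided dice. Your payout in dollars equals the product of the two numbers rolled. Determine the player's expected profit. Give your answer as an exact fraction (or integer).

Distribution of the product of the two numbers rolled: 1 w.p. 1/36, 2 w.p. 1/18, 3 w.p. 1/18, 4 w.p. 1/12, 5 w.p. 1/18, 6 w.p. 1/9, …
E[payout] = (1/36)·1 + (1/18)·2 + (1/18)·3 + (1/12)·4 + (1/18)·5 + (1/9)·6 + (1/18)·8 + (1/36)·9 + (1/18)·10 + (1/9)·12 + (1/18)·15 + (1/36)·16 + (1/18)·18 + (1/18)·20 + (1/18)·24 + (1/36)·25 + (1/18)·30 + (1/36)·36 = 49/4
Expected profit = 49/4 − 2 = 41/4

41/4 dollars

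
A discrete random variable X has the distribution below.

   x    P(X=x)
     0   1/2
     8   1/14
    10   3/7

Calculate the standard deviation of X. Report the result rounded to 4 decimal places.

E[X] = 34/7, E[X²] = 332/7
Var(X) = E[X²] − (E[X])² = 332/7 − 1156/49 = 1168/49
SD(X) = √(1168/49) ≈ 4.8823

4.8823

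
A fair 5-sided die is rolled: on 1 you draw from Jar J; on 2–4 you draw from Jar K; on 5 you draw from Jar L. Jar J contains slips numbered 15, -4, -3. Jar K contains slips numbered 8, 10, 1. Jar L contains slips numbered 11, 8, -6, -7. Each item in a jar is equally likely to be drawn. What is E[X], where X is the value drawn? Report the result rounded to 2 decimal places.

E[X | Jar J] = (15 − 4 − 3)/3 = 8/3
E[X | Jar K] = (8 + 10 + 1)/3 = 19/3
E[X | Jar L] = (11 + 8 − 6 − 7)/4 = 3/2
E[X] = (1/5)·8/3 + (3/5)·19/3 + (1/5)·3/2 = 139/30 ≈ 4.63

4.63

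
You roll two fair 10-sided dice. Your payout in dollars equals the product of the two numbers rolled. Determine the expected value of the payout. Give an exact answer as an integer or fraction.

121/4 dollars

Distribution of the product of the two numbers rolled: 1 w.p. 1/100, 2 w.p. 1/50, 3 w.p. 1/50, 4 w.p. 3/100, 5 w.p. 1/50, 6 w.p. 1/25, …
E[payout] = (1/100)·1 + (1/50)·2 + (1/50)·3 + (3/100)·4 + (1/50)·5 + (1/25)·6 + (1/50)·7 + (1/25)·8 + (3/100)·9 + (1/25)·10 + (1/25)·12 + (1/50)·14 + (1/50)·15 + (3/100)·16 + (1/25)·18 + (1/25)·20 + (1/50)·21 + (1/25)·24 + (1/100)·25 + (1/50)·27 + (1/50)·28 + (1/25)·30 + (1/50)·32 + (1/50)·35 + (3/100)·36 + (1/25)·40 + (1/50)·42 + (1/50)·45 + (1/50)·48 + (1/100)·49 + (1/50)·50 + (1/50)·54 + (1/50)·56 + (1/50)·60 + (1/50)·63 + (1/100)·64 + (1/50)·70 + (1/50)·72 + (1/50)·80 + (1/100)·81 + (1/50)·90 + (1/100)·100 = 121/4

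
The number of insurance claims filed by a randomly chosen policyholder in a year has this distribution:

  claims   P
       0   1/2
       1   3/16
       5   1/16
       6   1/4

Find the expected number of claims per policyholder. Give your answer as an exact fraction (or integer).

2

E[X] = (1/2)·0 + (3/16)·1 + (1/16)·5 + (1/4)·6
     = 2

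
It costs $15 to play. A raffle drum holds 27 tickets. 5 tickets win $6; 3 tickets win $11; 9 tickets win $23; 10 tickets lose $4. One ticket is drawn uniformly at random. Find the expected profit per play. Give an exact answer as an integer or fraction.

E[payout] = (5/27)·6 + (3/27)·11 + (9/27)·23 + (10/27)·(-4) = 230/27
Expected profit = 230/27 − 15 = -175/27

-175/27 dollars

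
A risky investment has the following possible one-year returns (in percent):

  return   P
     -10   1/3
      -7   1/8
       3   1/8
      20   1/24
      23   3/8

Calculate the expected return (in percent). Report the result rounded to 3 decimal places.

E[X] = (1/3)·(-10) + (1/8)·(-7) + (1/8)·3 + (1/24)·20 + (3/8)·23
     = 45/8 ≈ 5.625

5.625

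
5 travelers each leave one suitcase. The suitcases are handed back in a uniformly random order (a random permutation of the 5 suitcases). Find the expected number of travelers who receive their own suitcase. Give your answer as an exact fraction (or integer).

1

Let Xᵢ = 1 if person i gets their own suitcase. For each i, P(Xᵢ=1) = 1/5.
By linearity of expectation, E[X₁+…+X_5] = 5·(1/5) = 1.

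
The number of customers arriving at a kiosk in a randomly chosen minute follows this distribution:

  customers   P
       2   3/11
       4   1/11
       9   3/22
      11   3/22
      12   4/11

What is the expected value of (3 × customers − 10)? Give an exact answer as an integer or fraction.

14

E[3x-10] = (3/11)·(-4) + (1/11)·2 + (3/22)·17 + (3/22)·23 + (4/11)·26
     = 14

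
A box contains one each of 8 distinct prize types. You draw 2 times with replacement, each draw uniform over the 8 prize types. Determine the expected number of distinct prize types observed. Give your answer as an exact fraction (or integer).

15/8

Let Xⱼ=1 if type j appears at least once. P(Xⱼ=1) = 1 − ((8−1)/8)^2 = 15/64.
E[#distinct] = 8·15/64 = 15/8.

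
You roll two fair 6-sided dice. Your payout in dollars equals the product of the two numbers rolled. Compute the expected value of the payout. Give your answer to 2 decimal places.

Distribution of the product of the two numbers rolled: 1 w.p. 1/36, 2 w.p. 1/18, 3 w.p. 1/18, 4 w.p. 1/12, 5 w.p. 1/18, 6 w.p. 1/9, …
E[payout] = (1/36)·1 + (1/18)·2 + (1/18)·3 + (1/12)·4 + (1/18)·5 + (1/9)·6 + (1/18)·8 + (1/36)·9 + (1/18)·10 + (1/9)·12 + (1/18)·15 + (1/36)·16 + (1/18)·18 + (1/18)·20 + (1/18)·24 + (1/36)·25 + (1/18)·30 + (1/36)·36 = 49/4
≈ $12.25

$12.25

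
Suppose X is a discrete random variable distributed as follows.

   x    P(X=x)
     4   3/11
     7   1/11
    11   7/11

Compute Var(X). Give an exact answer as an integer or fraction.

1168/121

E[X] = (3/11)·4 + (1/11)·7 + (7/11)·11 = 96/11
E[X²] = (3/11)·16 + (1/11)·49 + (7/11)·121 = 944/11
Var(X) = 944/11 − (96/11)² = 1168/121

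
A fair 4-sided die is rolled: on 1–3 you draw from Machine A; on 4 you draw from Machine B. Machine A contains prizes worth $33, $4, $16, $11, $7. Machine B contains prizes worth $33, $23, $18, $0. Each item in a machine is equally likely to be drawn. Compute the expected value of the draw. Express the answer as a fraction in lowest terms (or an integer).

611/40 dollars

E[X | Machine A] = (33 + 4 + 16 + 11 + 7)/5 = 71/5
E[X | Machine B] = (33 + 23 + 18 + 0)/4 = 37/2
E[X] = (3/4)·71/5 + (1/4)·37/2 = 611/40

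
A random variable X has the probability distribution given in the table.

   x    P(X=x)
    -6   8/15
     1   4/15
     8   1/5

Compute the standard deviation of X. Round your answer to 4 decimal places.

E[X] = -4/3, E[X²] = 484/15
Var(X) = E[X²] − (E[X])² = 484/15 − 16/9 = 1372/45
SD(X) = √(1372/45) ≈ 5.5217

5.5217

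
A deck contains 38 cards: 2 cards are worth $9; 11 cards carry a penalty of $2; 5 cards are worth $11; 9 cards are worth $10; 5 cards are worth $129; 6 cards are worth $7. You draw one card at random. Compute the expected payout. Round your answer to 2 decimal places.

E[payout] = (2/38)·9 + (11/38)·(-2) + (5/38)·11 + (9/38)·10 + (5/38)·129 + (6/38)·7 = 414/19
≈ $21.79

$21.79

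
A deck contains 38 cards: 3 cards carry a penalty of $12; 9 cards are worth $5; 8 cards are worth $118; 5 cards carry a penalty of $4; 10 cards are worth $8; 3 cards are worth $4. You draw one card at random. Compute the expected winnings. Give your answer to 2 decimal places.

E[payout] = (3/38)·(-12) + (9/38)·5 + (8/38)·118 + (5/38)·(-4) + (10/38)·8 + (3/38)·4 = 1025/38
≈ $26.97

$26.97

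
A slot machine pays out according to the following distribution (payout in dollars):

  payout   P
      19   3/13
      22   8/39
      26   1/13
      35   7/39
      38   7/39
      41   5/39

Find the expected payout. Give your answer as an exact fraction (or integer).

E[X] = (3/13)·19 + (8/39)·22 + (1/13)·26 + (7/39)·35 + (7/39)·38 + (5/39)·41
     = 1141/39

1141/39 dollars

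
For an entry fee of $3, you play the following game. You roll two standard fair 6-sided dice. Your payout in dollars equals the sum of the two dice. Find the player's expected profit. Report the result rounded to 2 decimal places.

$4.00

Distribution of the sum of the two dice: 2 w.p. 1/36, 3 w.p. 1/18, 4 w.p. 1/12, 5 w.p. 1/9, 6 w.p. 5/36, 7 w.p. 1/6, …
E[payout] = (1/36)·2 + (1/18)·3 + (1/12)·4 + (1/9)·5 + (5/36)·6 + (1/6)·7 + (5/36)·8 + (1/9)·9 + (1/12)·10 + (1/18)·11 + (1/36)·12 = 7
Expected profit = 7 − 3 = 4 ≈ $4.00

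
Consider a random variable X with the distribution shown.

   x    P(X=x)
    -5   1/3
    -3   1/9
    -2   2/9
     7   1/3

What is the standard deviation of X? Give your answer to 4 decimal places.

5.1520

E[X] = -1/9, E[X²] = 239/9
Var(X) = E[X²] − (E[X])² = 239/9 − 1/81 = 2150/81
SD(X) = √(2150/81) ≈ 5.1520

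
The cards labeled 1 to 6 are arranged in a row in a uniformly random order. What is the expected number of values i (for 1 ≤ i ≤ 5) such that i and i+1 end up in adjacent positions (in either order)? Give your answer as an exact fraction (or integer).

For each i ∈ {1,…,5}, let Xᵢ = 1 if i and i+1 are adjacent. P(Xᵢ=1) = 2·(6−1)!/6! = 2/6.
By linearity, E[ΣXᵢ] = (5)·(2/6) = 5/3.

5/3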